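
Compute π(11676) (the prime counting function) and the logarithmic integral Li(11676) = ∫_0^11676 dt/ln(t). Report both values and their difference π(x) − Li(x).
π(11676) = 1400;  Li(11676) ≈ 1426.55;  π(x) − Li(x) ≈ -26.55.

Direct count of primes ≤ 11676 gives π(11676) = 1400. Numerical evaluation of the logarithmic integral gives Li(11676) ≈ 1426.55. The difference π(x) − Li(x) ≈ -26.55 is typically negative for small/moderate x (Li(x) overestimates), though Littlewood's theorem shows this sign changes infinitely often.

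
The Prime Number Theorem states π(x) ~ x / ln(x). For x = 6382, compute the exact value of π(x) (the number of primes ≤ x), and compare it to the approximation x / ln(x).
π(6382) = 832;  x/ln(x) ≈ 728.44;  relative error ≈ 12.45%.

Directly count primes up to 6382: π(6382) = 832. The PNT approximation gives 6382/ln(6382) ≈ 6382/8.76124 ≈ 728.44. Relative error (π(x) − x/ln(x)) / π(x) ≈ 12.45%; the approximation is known to undercount slightly (Li(x) is a better estimate).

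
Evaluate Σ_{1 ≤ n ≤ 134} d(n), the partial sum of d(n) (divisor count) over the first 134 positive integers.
Σ_{n ≤ 134} d(n) = 679

Compute d(n) for each 1 ≤ n ≤ 134: d(1) = 1, d(2) = 2, d(3) = 2, d(4) = 3, d(5) = 2, d(6) = 4, d(7) = 2, d(8) = 4, d(9) = 3, d(10) = 4, d(11) = 2, d(12) = 6, d(13) = 2, d(14) = 4, d(15) = 4, d(16) = 5, d(17) = 2, d(18) = 6, d(19) = 2, d(20) = 6, d(21) = 4, d(22) = 4, d(23) = 2, d(24) = 8, d(25) = 3, d(26) = 4, d(27) = 4, d(28) = 6, d(29) = 2, d(30) = 8, d(31) = 2, d(32) = 6, d(33) = 4, d(34) = 4, d(35) = 4, d(36) = 9, d(37) = 2, d(38) = 4, d(39) = 4, d(40) = 8, d(41) = 2, d(42) = 8, d(43) = 2, d(44) = 6, d(45) = 6, d(46) = 4, d(47) = 2, d(48) = 10, d(49) = 3, d(50) = 6, d(51) = 4, d(52) = 6, d(53) = 2, d(54) = 8, d(55) = 4, d(56) = 8, d(57) = 4, d(58) = 4, d(59) = 2, d(60) = 12, d(61) = 2, d(62) = 4, d(63) = 6, d(64) = 7, d(65) = 4, d(66) = 8, d(67) = 2, d(68) = 6, d(69) = 4, d(70) = 8, d(71) = 2, d(72) = 12, d(73) = 2, d(74) = 4, d(75) = 6, d(76) = 6, d(77) = 4, d(78) = 8, d(79) = 2, d(80) = 10, d(81) = 5, d(82) = 4, d(83) = 2, d(84) = 12, d(85) = 4, d(86) = 4, d(87) = 4, d(88) = 8, d(89) = 2, d(90) = 12, d(91) = 4, d(92) = 6, d(93) = 4, d(94) = 4, d(95) = 4, d(96) = 12, d(97) = 2, d(98) = 6, d(99) = 6, d(100) = 9, d(101) = 2, d(102) = 8, d(103) = 2, d(104) = 8, d(105) = 8, d(106) = 4, d(107) = 2, d(108) = 12, d(109) = 2, d(110) = 8, d(111) = 4, d(112) = 10, d(113) = 2, d(114) = 8, d(115) = 4, d(116) = 6, d(117) = 6, d(118) = 4, d(119) = 4, d(120) = 16, d(121) = 3, d(122) = 4, d(123) = 4, d(124) = 6, d(125) = 4, d(126) = 12, d(127) = 2, d(128) = 8, d(129) = 4, d(130) = 8, d(131) = 2, d(132) = 12, d(133) = 4, d(134) = 4. Summing all 134 values: 679. (Dirichlet's divisor formula: Σ_{n ≤ x} d(n) = x ln(x) + (2γ − 1) x + O(√x). For x = 134, the asymptotic estimate is ≈ 677.00.)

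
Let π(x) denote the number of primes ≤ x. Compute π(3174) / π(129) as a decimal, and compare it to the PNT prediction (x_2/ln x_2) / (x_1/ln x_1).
π(3174)/π(129) = 449/31 ≈ 14.4839;  PNT prediction ≈ 14.8304.

π(129) = 31 and π(3174) = 449, so π(3174)/π(129) ≈ 14.4839. The PNT-predicted ratio is (3174/ln(3174)) / (129/ln(129)) ≈ 14.8304. The two agree to within a few percent, as expected.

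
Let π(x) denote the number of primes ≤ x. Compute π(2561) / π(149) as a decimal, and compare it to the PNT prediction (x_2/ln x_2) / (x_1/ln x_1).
π(2561)/π(149) = 375/35 ≈ 10.7143;  PNT prediction ≈ 10.9589.

π(149) = 35 and π(2561) = 375, so π(2561)/π(149) ≈ 10.7143. The PNT-predicted ratio is (2561/ln(2561)) / (149/ln(149)) ≈ 10.9589. The two agree to within a few percent, as expected.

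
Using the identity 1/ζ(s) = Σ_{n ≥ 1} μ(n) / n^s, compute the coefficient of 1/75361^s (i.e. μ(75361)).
μ(75361) = 1

Factor n = 75361 = 11 · 13 · 17 · 31. μ(n) = 0 if any exponent ≥ 2 (not squarefree); otherwise μ(n) = (−1)^{ω(n)} where ω(n) is the number of distinct prime factors. Applying: μ(75361) = 1.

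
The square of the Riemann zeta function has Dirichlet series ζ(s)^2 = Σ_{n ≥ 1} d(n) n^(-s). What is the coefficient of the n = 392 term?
d(392) = 12

ζ(s)^2 = (Σ 1/m^s)(Σ 1/k^s). The coefficient of 1/n^s in the product is the number of ordered pairs (m, k) with mk = n, which equals d(n). For n = 392, divisors are [1, 2, 4, 7, 8, 14, 28, 49, 56, 98, 196, 392], so d(392) = 12.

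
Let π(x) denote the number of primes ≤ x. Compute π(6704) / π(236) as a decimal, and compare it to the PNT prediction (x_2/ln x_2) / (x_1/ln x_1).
π(6704)/π(236) = 865/51 ≈ 16.9608;  PNT prediction ≈ 17.6165.

π(236) = 51 and π(6704) = 865, so π(6704)/π(236) ≈ 16.9608. The PNT-predicted ratio is (6704/ln(6704)) / (236/ln(236)) ≈ 17.6165. The two agree to within a few percent, as expected.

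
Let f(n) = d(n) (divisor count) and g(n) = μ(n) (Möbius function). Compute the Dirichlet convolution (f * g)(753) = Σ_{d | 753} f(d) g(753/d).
(d * μ)(753) = 1

Divisors of 753: [1, 3, 251, 753]. For each d | 753:
  d = 1: d(1) · μ(753/1) = 1 · 1 = 1
  d = 3: d(3) · μ(753/3) = 2 · -1 = -2
  d = 251: d(251) · μ(753/251) = 2 · -1 = -2
  d = 753: d(753) · μ(753/753) = 4 · 1 = 4
Summing: (d * μ)(753) = 1 + -2 + -2 + 4 = 1.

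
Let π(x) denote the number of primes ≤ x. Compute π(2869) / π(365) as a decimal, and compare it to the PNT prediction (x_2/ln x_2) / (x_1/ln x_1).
π(2869)/π(365) = 416/72 ≈ 5.7778;  PNT prediction ≈ 5.8247.

π(365) = 72 and π(2869) = 416, so π(2869)/π(365) ≈ 5.7778. The PNT-predicted ratio is (2869/ln(2869)) / (365/ln(365)) ≈ 5.8247. The two agree to within a few percent, as expected.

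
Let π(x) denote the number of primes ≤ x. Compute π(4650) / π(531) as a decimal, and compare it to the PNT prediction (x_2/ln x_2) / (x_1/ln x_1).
π(4650)/π(531) = 628/99 ≈ 6.3434;  PNT prediction ≈ 6.5069.

π(531) = 99 and π(4650) = 628, so π(4650)/π(531) ≈ 6.3434. The PNT-predicted ratio is (4650/ln(4650)) / (531/ln(531)) ≈ 6.5069. The two agree to within a few percent, as expected.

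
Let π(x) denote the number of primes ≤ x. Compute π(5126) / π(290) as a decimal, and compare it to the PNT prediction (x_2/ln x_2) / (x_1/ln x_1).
π(5126)/π(290) = 685/61 ≈ 11.2295;  PNT prediction ≈ 11.7325.

π(290) = 61 and π(5126) = 685, so π(5126)/π(290) ≈ 11.2295. The PNT-predicted ratio is (5126/ln(5126)) / (290/ln(290)) ≈ 11.7325. The two agree to within a few percent, as expected.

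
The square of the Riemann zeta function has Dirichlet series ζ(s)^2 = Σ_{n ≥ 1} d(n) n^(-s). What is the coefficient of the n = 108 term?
d(108) = 12

ζ(s)^2 = (Σ 1/m^s)(Σ 1/k^s). The coefficient of 1/n^s in the product is the number of ordered pairs (m, k) with mk = n, which equals d(n). For n = 108, divisors are [1, 2, 3, 4, 6, 9, 12, 18, 27, 36, 54, 108], so d(108) = 12.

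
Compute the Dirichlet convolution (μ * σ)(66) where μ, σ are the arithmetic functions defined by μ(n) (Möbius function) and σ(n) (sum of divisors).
(μ * σ)(66) = 66

Divisors of 66: [1, 2, 3, 6, 11, 22, 33, 66]. For each d | 66:
  d = 1: μ(1) · σ(66/1) = 1 · 144 = 144
  d = 2: μ(2) · σ(66/2) = -1 · 48 = -48
  d = 3: μ(3) · σ(66/3) = -1 · 36 = -36
  d = 6: μ(6) · σ(66/6) = 1 · 12 = 12
  d = 11: μ(11) · σ(66/11) = -1 · 12 = -12
  d = 22: μ(22) · σ(66/22) = 1 · 4 = 4
  d = 33: μ(33) · σ(66/33) = 1 · 3 = 3
  d = 66: μ(66) · σ(66/66) = -1 · 1 = -1
Summing: (μ * σ)(66) = 144 + -48 + -36 + 12 + -12 + 4 + 3 + -1 = 66.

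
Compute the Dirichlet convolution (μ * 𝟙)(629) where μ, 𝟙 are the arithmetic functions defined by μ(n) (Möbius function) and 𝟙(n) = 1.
(μ * 𝟙)(629) = 0

Divisors of 629: [1, 17, 37, 629]. For each d | 629:
  d = 1: μ(1) · 𝟙(629/1) = 1 · 1 = 1
  d = 17: μ(17) · 𝟙(629/17) = -1 · 1 = -1
  d = 37: μ(37) · 𝟙(629/37) = -1 · 1 = -1
  d = 629: μ(629) · 𝟙(629/629) = 1 · 1 = 1
Summing: (μ * 𝟙)(629) = 1 + -1 + -1 + 1 = 0.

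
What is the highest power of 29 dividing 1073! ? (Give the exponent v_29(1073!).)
v_29(1073!) = 38

Legendre's formula: v_p(n!) = Σ_{k ≥ 1} ⌊n / p^k⌋. For p = 29, n = 1073, the terms are:
  ⌊1073/29^1⌋ = ⌊1073/29⌋ = 37
  ⌊1073/29^2⌋ = ⌊1073/841⌋ = 1
(the next term ⌊1073/29^3⌋ = 0, terminating the sum). Summing: v_29(1073!) = 37 + 1 = 38.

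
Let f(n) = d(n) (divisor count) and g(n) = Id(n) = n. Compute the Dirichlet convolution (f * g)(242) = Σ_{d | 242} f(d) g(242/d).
(d * Id)(242) = 584

Divisors of 242: [1, 2, 11, 22, 121, 242]. For each d | 242:
  d = 1: d(1) · Id(242/1) = 1 · 242 = 242
  d = 2: d(2) · Id(242/2) = 2 · 121 = 242
  d = 11: d(11) · Id(242/11) = 2 · 22 = 44
  d = 22: d(22) · Id(242/22) = 4 · 11 = 44
  d = 121: d(121) · Id(242/121) = 3 · 2 = 6
  d = 242: d(242) · Id(242/242) = 6 · 1 = 6
Summing: (d * Id)(242) = 242 + 242 + 44 + 44 + 6 + 6 = 584.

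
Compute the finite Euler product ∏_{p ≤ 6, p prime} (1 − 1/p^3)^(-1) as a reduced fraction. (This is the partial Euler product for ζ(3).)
∏ = 3375/2821

The primes p ≤ 6 are [2, 3, 5]. For each prime, (1 − 1/p^3)^(-1) = p^3 / (p^3 − 1). The product is (1 − 1/2^3)^(-1), (1 − 1/3^3)^(-1), (1 − 1/5^3)^(-1) = ∏ p^3 / (p^3 − 1) = 3375/2821.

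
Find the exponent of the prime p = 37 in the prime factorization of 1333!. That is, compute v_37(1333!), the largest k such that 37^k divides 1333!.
v_37(1333!) = 36

Legendre's formula: v_p(n!) = Σ_{k ≥ 1} ⌊n / p^k⌋. For p = 37, n = 1333, the terms are:
  ⌊1333/37^1⌋ = ⌊1333/37⌋ = 36
(the next term ⌊1333/37^2⌋ = 0, terminating the sum). Summing: v_37(1333!) = 36 = 36.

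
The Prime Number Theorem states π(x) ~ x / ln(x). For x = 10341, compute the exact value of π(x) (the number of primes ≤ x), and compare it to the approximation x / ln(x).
π(10341) = 1269;  x/ln(x) ≈ 1118.69;  relative error ≈ 11.84%.

Directly count primes up to 10341: π(10341) = 1269. The PNT approximation gives 10341/ln(10341) ≈ 10341/9.24387 ≈ 1118.69. Relative error (π(x) − x/ln(x)) / π(x) ≈ 11.84%; the approximation is known to undercount slightly (Li(x) is a better estimate).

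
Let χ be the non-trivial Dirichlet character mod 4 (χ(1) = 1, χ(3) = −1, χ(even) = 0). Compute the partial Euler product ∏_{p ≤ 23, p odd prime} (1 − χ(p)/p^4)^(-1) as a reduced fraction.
∏ = 2907090265708363109850475/2939590979896221115088896

The odd primes p ≤ 23 are [3, 5, 7, 11, 13, 17, 19, 23]. For each, χ(p) = 1 if p ≡ 1 mod 4, χ(p) = −1 if p ≡ 3 mod 4. Taking (1 − χ(p)/p^4)^(-1) = p^4/(p^4 − χ(p)): (1 − (-1)/3^4)^(-1) · (1 − (1)/5^4)^(-1) · (1 − (-1)/7^4)^(-1) · (1 − (-1)/11^4)^(-1) · (1 − (1)/13^4)^(-1) · (1 − (1)/17^4)^(-1) · (1 − (-1)/19^4)^(-1) · (1 − (-1)/23^4)^(-1) = 2907090265708363109850475/2939590979896221115088896.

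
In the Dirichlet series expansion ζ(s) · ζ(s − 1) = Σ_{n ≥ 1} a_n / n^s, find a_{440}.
σ(440) = 1080

In the product (Σ m^0/m^s)(Σ k / k^s) = Σ (Σ_{d | n} d) / n^s, the coefficient of 1/n^s is σ(n) = Σ_{d | n} d. For n = 440, divisors are [1, 2, 4, 5, 8, 10, 11, 20, 22, 40, 44, 55, 88, 110, 220, 440]; summing: σ(440) = 1080.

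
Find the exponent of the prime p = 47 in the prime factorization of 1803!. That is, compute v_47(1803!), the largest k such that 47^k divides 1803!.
v_47(1803!) = 38

Legendre's formula: v_p(n!) = Σ_{k ≥ 1} ⌊n / p^k⌋. For p = 47, n = 1803, the terms are:
  ⌊1803/47^1⌋ = ⌊1803/47⌋ = 38
(the next term ⌊1803/47^2⌋ = 0, terminating the sum). Summing: v_47(1803!) = 38 = 38.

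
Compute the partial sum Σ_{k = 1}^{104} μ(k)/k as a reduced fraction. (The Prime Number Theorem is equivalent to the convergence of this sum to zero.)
Σ μ(k)/k = 41203144520038891926409588275527024249/23984823528925228172706521638692258396210

Values of μ(k) for 1 ≤ k ≤ 104: μ(1) = 1, μ(2) = -1, μ(3) = -1, μ(5) = -1, μ(6) = 1, μ(7) = -1, μ(10) = 1, μ(11) = -1, μ(13) = -1, μ(14) = 1, μ(15) = 1, μ(17) = -1, μ(19) = -1, μ(21) = 1, μ(22) = 1, μ(23) = -1, μ(26) = 1, μ(29) = -1, μ(30) = -1, μ(31) = -1, μ(33) = 1, μ(34) = 1, μ(35) = 1, μ(37) = -1, μ(38) = 1, μ(39) = 1, μ(41) = -1, μ(42) = -1, μ(43) = -1, μ(46) = 1, μ(47) = -1, μ(51) = 1, μ(53) = -1, μ(55) = 1, μ(57) = 1, μ(58) = 1, μ(59) = -1, μ(61) = -1, μ(62) = 1, μ(65) = 1, μ(66) = -1, μ(67) = -1, μ(69) = 1, μ(70) = -1, μ(71) = -1, μ(73) = -1, μ(74) = 1, μ(77) = 1, μ(78) = -1, μ(79) = -1, μ(82) = 1, μ(83) = -1, μ(85) = 1, μ(86) = 1, μ(87) = 1, μ(89) = -1, μ(91) = 1, μ(93) = 1, μ(94) = 1, μ(95) = 1, μ(97) = -1, μ(101) = -1, μ(102) = -1, μ(103) = -1, with μ = 0 on non-squarefree integers. Summing μ(k)/k for k where μ(k) ≠ 0 gives 41203144520038891926409588275527024249/23984823528925228172706521638692258396210 ≈ 0.0017. (PNT ⟺ this sum → 0 as n → ∞.)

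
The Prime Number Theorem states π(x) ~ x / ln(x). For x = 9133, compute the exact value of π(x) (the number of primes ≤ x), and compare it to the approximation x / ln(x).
π(9133) = 1132;  x/ln(x) ≈ 1001.46;  relative error ≈ 11.53%.

Directly count primes up to 9133: π(9133) = 1132. The PNT approximation gives 9133/ln(9133) ≈ 9133/9.11965 ≈ 1001.46. Relative error (π(x) − x/ln(x)) / π(x) ≈ 11.53%; the approximation is known to undercount slightly (Li(x) is a better estimate).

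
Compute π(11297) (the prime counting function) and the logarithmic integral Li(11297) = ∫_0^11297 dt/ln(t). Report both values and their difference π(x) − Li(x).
π(11297) = 1365;  Li(11297) ≈ 1386.01;  π(x) − Li(x) ≈ -21.01.

Direct count of primes ≤ 11297 gives π(11297) = 1365. Numerical evaluation of the logarithmic integral gives Li(11297) ≈ 1386.01. The difference π(x) − Li(x) ≈ -21.01 is typically negative for small/moderate x (Li(x) overestimates), though Littlewood's theorem shows this sign changes infinitely often.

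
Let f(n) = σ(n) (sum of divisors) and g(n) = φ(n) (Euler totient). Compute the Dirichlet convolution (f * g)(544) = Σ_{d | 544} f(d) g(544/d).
(σ * φ)(544) = 6528

Divisors of 544: [1, 2, 4, 8, 16, 17, 32, 34, 68, 136, 272, 544]. For each d | 544:
  d = 1: σ(1) · φ(544/1) = 1 · 256 = 256
  d = 2: σ(2) · φ(544/2) = 3 · 128 = 384
  d = 4: σ(4) · φ(544/4) = 7 · 64 = 448
  d = 8: σ(8) · φ(544/8) = 15 · 32 = 480
  d = 16: σ(16) · φ(544/16) = 31 · 16 = 496
  d = 17: σ(17) · φ(544/17) = 18 · 16 = 288
  d = 32: σ(32) · φ(544/32) = 63 · 16 = 1008
  d = 34: σ(34) · φ(544/34) = 54 · 8 = 432
  d = 68: σ(68) · φ(544/68) = 126 · 4 = 504
  d = 136: σ(136) · φ(544/136) = 270 · 2 = 540
  d = 272: σ(272) · φ(544/272) = 558 · 1 = 558
  d = 544: σ(544) · φ(544/544) = 1134 · 1 = 1134
Summing: (σ * φ)(544) = 256 + 384 + 448 + 480 + 496 + 288 + 1008 + 432 + 504 + 540 + 558 + 1134 = 6528.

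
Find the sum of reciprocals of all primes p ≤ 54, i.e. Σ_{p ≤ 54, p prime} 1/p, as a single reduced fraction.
Σ 1/p = 54766551458687142251/32589158477190044730

π(54) = 16, so the primes ≤ 54 are [2, 3, 5, 7, 11, 13, 17, 19, 23, 29, 31, 37, 41, 43, 47, 53]. Summing 1/p over these primes: 54766551458687142251/32589158477190044730 ≈ 1.6805. Mertens estimate ln ln(54) + 0.2615 ≈ 1.6450.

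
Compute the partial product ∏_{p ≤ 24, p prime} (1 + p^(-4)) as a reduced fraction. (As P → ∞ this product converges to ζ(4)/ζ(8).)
∏ = 577447917650941187656457324944/535704058713408612067696280625

The primes p ≤ 24 are [2, 3, 5, 7, 11, 13, 17, 19, 23]. For each, (1 + 1/p^4) = (p^4 + 1)/p^4. Multiplying these fractions over p ∈ [2, 3, 5, 7, 11, 13, 17, 19, 23] gives 577447917650941187656457324944/535704058713408612067696280625. (In the limit P → ∞ this tends to ζ(4)/ζ(8).)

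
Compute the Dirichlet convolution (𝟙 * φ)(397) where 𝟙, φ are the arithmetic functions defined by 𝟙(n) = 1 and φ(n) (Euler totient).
(𝟙 * φ)(397) = 397

Divisors of 397: [1, 397]. For each d | 397:
  d = 1: 𝟙(1) · φ(397/1) = 1 · 396 = 396
  d = 397: 𝟙(397) · φ(397/397) = 1 · 1 = 1
Summing: (𝟙 * φ)(397) = 396 + 1 = 397.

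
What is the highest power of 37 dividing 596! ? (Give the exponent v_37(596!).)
v_37(596!) = 16

Legendre's formula: v_p(n!) = Σ_{k ≥ 1} ⌊n / p^k⌋. For p = 37, n = 596, the terms are:
  ⌊596/37^1⌋ = ⌊596/37⌋ = 16
(the next term ⌊596/37^2⌋ = 0, terminating the sum). Summing: v_37(596!) = 16 = 16.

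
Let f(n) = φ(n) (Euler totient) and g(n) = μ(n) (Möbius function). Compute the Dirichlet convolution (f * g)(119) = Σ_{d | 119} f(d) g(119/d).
(φ * μ)(119) = 75

Divisors of 119: [1, 7, 17, 119]. For each d | 119:
  d = 1: φ(1) · μ(119/1) = 1 · 1 = 1
  d = 7: φ(7) · μ(119/7) = 6 · -1 = -6
  d = 17: φ(17) · μ(119/17) = 16 · -1 = -16
  d = 119: φ(119) · μ(119/119) = 96 · 1 = 96
Summing: (φ * μ)(119) = 1 + -6 + -16 + 96 = 75.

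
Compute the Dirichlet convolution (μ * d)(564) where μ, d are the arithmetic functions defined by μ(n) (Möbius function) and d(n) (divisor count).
(μ * d)(564) = 1

Divisors of 564: [1, 2, 3, 4, 6, 12, 47, 94, 141, 188, 282, 564]. For each d | 564:
  d = 1: μ(1) · d(564/1) = 1 · 12 = 12
  d = 2: μ(2) · d(564/2) = -1 · 8 = -8
  d = 3: μ(3) · d(564/3) = -1 · 6 = -6
  d = 4: μ(4) · d(564/4) = 0 · 4 = 0
  d = 6: μ(6) · d(564/6) = 1 · 4 = 4
  d = 12: μ(12) · d(564/12) = 0 · 2 = 0
  d = 47: μ(47) · d(564/47) = -1 · 6 = -6
  d = 94: μ(94) · d(564/94) = 1 · 4 = 4
  d = 141: μ(141) · d(564/141) = 1 · 3 = 3
  d = 188: μ(188) · d(564/188) = 0 · 2 = 0
  d = 282: μ(282) · d(564/282) = -1 · 2 = -2
  d = 564: μ(564) · d(564/564) = 0 · 1 = 0
Summing: (μ * d)(564) = 12 + -8 + -6 + 0 + 4 + 0 + -6 + 4 + 3 + 0 + -2 + 0 = 1.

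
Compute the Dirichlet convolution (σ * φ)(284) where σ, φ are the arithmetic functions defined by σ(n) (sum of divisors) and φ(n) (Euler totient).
(σ * φ)(284) = 1704

Divisors of 284: [1, 2, 4, 71, 142, 284]. For each d | 284:
  d = 1: σ(1) · φ(284/1) = 1 · 140 = 140
  d = 2: σ(2) · φ(284/2) = 3 · 70 = 210
  d = 4: σ(4) · φ(284/4) = 7 · 70 = 490
  d = 71: σ(71) · φ(284/71) = 72 · 2 = 144
  d = 142: σ(142) · φ(284/142) = 216 · 1 = 216
  d = 284: σ(284) · φ(284/284) = 504 · 1 = 504
Summing: (σ * φ)(284) = 140 + 210 + 490 + 144 + 216 + 504 = 1704.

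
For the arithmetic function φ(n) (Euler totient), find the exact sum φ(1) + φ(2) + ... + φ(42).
Σ_{n ≤ 42} φ(n) = 542

Compute φ(n) for each 1 ≤ n ≤ 42: φ(1) = 1, φ(2) = 1, φ(3) = 2, φ(4) = 2, φ(5) = 4, φ(6) = 2, φ(7) = 6, φ(8) = 4, φ(9) = 6, φ(10) = 4, φ(11) = 10, φ(12) = 4, φ(13) = 12, φ(14) = 6, φ(15) = 8, φ(16) = 8, φ(17) = 16, φ(18) = 6, φ(19) = 18, φ(20) = 8, φ(21) = 12, φ(22) = 10, φ(23) = 22, φ(24) = 8, φ(25) = 20, φ(26) = 12, φ(27) = 18, φ(28) = 12, φ(29) = 28, φ(30) = 8, φ(31) = 30, φ(32) = 16, φ(33) = 20, φ(34) = 16, φ(35) = 24, φ(36) = 12, φ(37) = 36, φ(38) = 18, φ(39) = 24, φ(40) = 16, φ(41) = 40, φ(42) = 12. Summing all 42 values: 542. (Average order: Σ_{n ≤ x} φ(n) ~ (3/π²) x². For x = 42, (3/π²)·42² ≈ 536.19.)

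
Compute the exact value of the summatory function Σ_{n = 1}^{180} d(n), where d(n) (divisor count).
Σ_{n ≤ 180} d(n) = 971

Compute d(n) for each 1 ≤ n ≤ 180: d(1) = 1, d(2) = 2, d(3) = 2, d(4) = 3, d(5) = 2, d(6) = 4, d(7) = 2, d(8) = 4, d(9) = 3, d(10) = 4, d(11) = 2, d(12) = 6, d(13) = 2, d(14) = 4, d(15) = 4, d(16) = 5, d(17) = 2, d(18) = 6, d(19) = 2, d(20) = 6, d(21) = 4, d(22) = 4, d(23) = 2, d(24) = 8, d(25) = 3, d(26) = 4, d(27) = 4, d(28) = 6, d(29) = 2, d(30) = 8, d(31) = 2, d(32) = 6, d(33) = 4, d(34) = 4, d(35) = 4, d(36) = 9, d(37) = 2, d(38) = 4, d(39) = 4, d(40) = 8, d(41) = 2, d(42) = 8, d(43) = 2, d(44) = 6, d(45) = 6, d(46) = 4, d(47) = 2, d(48) = 10, d(49) = 3, d(50) = 6, d(51) = 4, d(52) = 6, d(53) = 2, d(54) = 8, d(55) = 4, d(56) = 8, d(57) = 4, d(58) = 4, d(59) = 2, d(60) = 12, d(61) = 2, d(62) = 4, d(63) = 6, d(64) = 7, d(65) = 4, d(66) = 8, d(67) = 2, d(68) = 6, d(69) = 4, d(70) = 8, d(71) = 2, d(72) = 12, d(73) = 2, d(74) = 4, d(75) = 6, d(76) = 6, d(77) = 4, d(78) = 8, d(79) = 2, d(80) = 10, d(81) = 5, d(82) = 4, d(83) = 2, d(84) = 12, d(85) = 4, d(86) = 4, d(87) = 4, d(88) = 8, d(89) = 2, d(90) = 12, d(91) = 4, d(92) = 6, d(93) = 4, d(94) = 4, d(95) = 4, d(96) = 12, d(97) = 2, d(98) = 6, d(99) = 6, d(100) = 9, d(101) = 2, d(102) = 8, d(103) = 2, d(104) = 8, d(105) = 8, d(106) = 4, d(107) = 2, d(108) = 12, d(109) = 2, d(110) = 8, d(111) = 4, d(112) = 10, d(113) = 2, d(114) = 8, d(115) = 4, d(116) = 6, d(117) = 6, d(118) = 4, d(119) = 4, d(120) = 16, d(121) = 3, d(122) = 4, d(123) = 4, d(124) = 6, d(125) = 4, d(126) = 12, d(127) = 2, d(128) = 8, d(129) = 4, d(130) = 8, d(131) = 2, d(132) = 12, d(133) = 4, d(134) = 4, d(135) = 8, d(136) = 8, d(137) = 2, d(138) = 8, d(139) = 2, d(140) = 12, d(141) = 4, d(142) = 4, d(143) = 4, d(144) = 15, d(145) = 4, d(146) = 4, d(147) = 6, d(148) = 6, d(149) = 2, d(150) = 12, d(151) = 2, d(152) = 8, d(153) = 6, d(154) = 8, d(155) = 4, d(156) = 12, d(157) = 2, d(158) = 4, d(159) = 4, d(160) = 12, d(161) = 4, d(162) = 10, d(163) = 2, d(164) = 6, d(165) = 8, d(166) = 4, d(167) = 2, d(168) = 16, d(169) = 3, d(170) = 8, d(171) = 6, d(172) = 6, d(173) = 2, d(174) = 8, d(175) = 6, d(176) = 10, d(177) = 4, d(178) = 4, d(179) = 2, d(180) = 18. Summing all 180 values: 971. (Dirichlet's divisor formula: Σ_{n ≤ x} d(n) = x ln(x) + (2γ − 1) x + O(√x). For x = 180, the asymptotic estimate is ≈ 962.53.)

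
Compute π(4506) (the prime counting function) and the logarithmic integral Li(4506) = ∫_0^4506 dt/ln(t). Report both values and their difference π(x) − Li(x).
π(4506) = 610;  Li(4506) ≈ 625.93;  π(x) − Li(x) ≈ -15.93.

Direct count of primes ≤ 4506 gives π(4506) = 610. Numerical evaluation of the logarithmic integral gives Li(4506) ≈ 625.93. The difference π(x) − Li(x) ≈ -15.93 is typically negative for small/moderate x (Li(x) overestimates), though Littlewood's theorem shows this sign changes infinitely often.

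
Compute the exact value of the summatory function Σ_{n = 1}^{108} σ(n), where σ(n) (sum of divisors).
Σ_{n ≤ 108} σ(n) = 9673

Compute σ(n) for each 1 ≤ n ≤ 108: σ(1) = 1, σ(2) = 3, σ(3) = 4, σ(4) = 7, σ(5) = 6, σ(6) = 12, σ(7) = 8, σ(8) = 15, σ(9) = 13, σ(10) = 18, σ(11) = 12, σ(12) = 28, σ(13) = 14, σ(14) = 24, σ(15) = 24, σ(16) = 31, σ(17) = 18, σ(18) = 39, σ(19) = 20, σ(20) = 42, σ(21) = 32, σ(22) = 36, σ(23) = 24, σ(24) = 60, σ(25) = 31, σ(26) = 42, σ(27) = 40, σ(28) = 56, σ(29) = 30, σ(30) = 72, σ(31) = 32, σ(32) = 63, σ(33) = 48, σ(34) = 54, σ(35) = 48, σ(36) = 91, σ(37) = 38, σ(38) = 60, σ(39) = 56, σ(40) = 90, σ(41) = 42, σ(42) = 96, σ(43) = 44, σ(44) = 84, σ(45) = 78, σ(46) = 72, σ(47) = 48, σ(48) = 124, σ(49) = 57, σ(50) = 93, σ(51) = 72, σ(52) = 98, σ(53) = 54, σ(54) = 120, σ(55) = 72, σ(56) = 120, σ(57) = 80, σ(58) = 90, σ(59) = 60, σ(60) = 168, σ(61) = 62, σ(62) = 96, σ(63) = 104, σ(64) = 127, σ(65) = 84, σ(66) = 144, σ(67) = 68, σ(68) = 126, σ(69) = 96, σ(70) = 144, σ(71) = 72, σ(72) = 195, σ(73) = 74, σ(74) = 114, σ(75) = 124, σ(76) = 140, σ(77) = 96, σ(78) = 168, σ(79) = 80, σ(80) = 186, σ(81) = 121, σ(82) = 126, σ(83) = 84, σ(84) = 224, σ(85) = 108, σ(86) = 132, σ(87) = 120, σ(88) = 180, σ(89) = 90, σ(90) = 234, σ(91) = 112, σ(92) = 168, σ(93) = 128, σ(94) = 144, σ(95) = 120, σ(96) = 252, σ(97) = 98, σ(98) = 171, σ(99) = 156, σ(100) = 217, σ(101) = 102, σ(102) = 216, σ(103) = 104, σ(104) = 210, σ(105) = 192, σ(106) = 162, σ(107) = 108, σ(108) = 280. Summing all 108 values: 9673. (Average order: Σ_{n ≤ x} σ(n) ~ (π²/12) x². For x = 108, (π²/12)·108² ≈ 9593.26.)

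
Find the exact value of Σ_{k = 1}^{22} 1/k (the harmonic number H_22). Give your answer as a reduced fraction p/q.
H_22 = 19093197/5173168

Direct summation: H_22 = 1 + 1/2 + ... + 1/22. The least common denominator is lcm(1, ..., 22) = 232792560; over this denominator the numerator is 232792560 + 116396280 + 77597520 + 58198140 + 46558512 + 38798760 + 33256080 + 29099070 + 25865840 + 23279256 + 21162960 + 19399380 + 17907120 + 16628040 + 15519504 + 14549535 + 13693680 + 12932920 + 12252240 + 11639628 + 11085360 + 10581480 = 859193865, so H_22 = 859193865/232792560; reducing by gcd(859193865, 232792560) = 45 gives 19093197/5173168 ≈ 3.69081. (The PNT-adjacent estimate ln(22) + γ ≈ 3.66826 matches within O(1/n).)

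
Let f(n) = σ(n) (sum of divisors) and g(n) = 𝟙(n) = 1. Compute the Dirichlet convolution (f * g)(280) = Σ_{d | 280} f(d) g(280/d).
(σ * 𝟙)(280) = 1638

Divisors of 280: [1, 2, 4, 5, 7, 8, 10, 14, 20, 28, 35, 40, 56, 70, 140, 280]. For each d | 280:
  d = 1: σ(1) · 𝟙(280/1) = 1 · 1 = 1
  d = 2: σ(2) · 𝟙(280/2) = 3 · 1 = 3
  d = 4: σ(4) · 𝟙(280/4) = 7 · 1 = 7
  d = 5: σ(5) · 𝟙(280/5) = 6 · 1 = 6
  d = 7: σ(7) · 𝟙(280/7) = 8 · 1 = 8
  d = 8: σ(8) · 𝟙(280/8) = 15 · 1 = 15
  d = 10: σ(10) · 𝟙(280/10) = 18 · 1 = 18
  d = 14: σ(14) · 𝟙(280/14) = 24 · 1 = 24
  d = 20: σ(20) · 𝟙(280/20) = 42 · 1 = 42
  d = 28: σ(28) · 𝟙(280/28) = 56 · 1 = 56
  d = 35: σ(35) · 𝟙(280/35) = 48 · 1 = 48
  d = 40: σ(40) · 𝟙(280/40) = 90 · 1 = 90
  d = 56: σ(56) · 𝟙(280/56) = 120 · 1 = 120
  d = 70: σ(70) · 𝟙(280/70) = 144 · 1 = 144
  d = 140: σ(140) · 𝟙(280/140) = 336 · 1 = 336
  d = 280: σ(280) · 𝟙(280/280) = 720 · 1 = 720
Summing: (σ * 𝟙)(280) = 1 + 3 + 7 + 6 + 8 + 15 + 18 + 24 + 42 + 56 + 48 + 90 + 120 + 144 + 336 + 720 = 1638.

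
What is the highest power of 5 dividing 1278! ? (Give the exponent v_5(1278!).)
v_5(1278!) = 318

Legendre's formula: v_p(n!) = Σ_{k ≥ 1} ⌊n / p^k⌋. For p = 5, n = 1278, the terms are:
  ⌊1278/5^1⌋ = ⌊1278/5⌋ = 255
  ⌊1278/5^2⌋ = ⌊1278/25⌋ = 51
  ⌊1278/5^3⌋ = ⌊1278/125⌋ = 10
  ⌊1278/5^4⌋ = ⌊1278/625⌋ = 2
(the next term ⌊1278/5^5⌋ = 0, terminating the sum). Summing: v_5(1278!) = 255 + 51 + 10 + 2 = 318.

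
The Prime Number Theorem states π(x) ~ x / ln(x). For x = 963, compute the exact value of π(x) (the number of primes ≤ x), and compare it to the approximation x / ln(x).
π(963) = 162;  x/ln(x) ≈ 140.17;  relative error ≈ 13.47%.

Directly count primes up to 963: π(963) = 162. The PNT approximation gives 963/ln(963) ≈ 963/6.87005 ≈ 140.17. Relative error (π(x) − x/ln(x)) / π(x) ≈ 13.47%; the approximation is known to undercount slightly (Li(x) is a better estimate).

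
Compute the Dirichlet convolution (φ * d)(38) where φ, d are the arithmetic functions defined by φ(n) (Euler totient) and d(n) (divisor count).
(φ * d)(38) = 60

Divisors of 38: [1, 2, 19, 38]. For each d | 38:
  d = 1: φ(1) · d(38/1) = 1 · 4 = 4
  d = 2: φ(2) · d(38/2) = 1 · 2 = 2
  d = 19: φ(19) · d(38/19) = 18 · 2 = 36
  d = 38: φ(38) · d(38/38) = 18 · 1 = 18
Summing: (φ * d)(38) = 4 + 2 + 36 + 18 = 60.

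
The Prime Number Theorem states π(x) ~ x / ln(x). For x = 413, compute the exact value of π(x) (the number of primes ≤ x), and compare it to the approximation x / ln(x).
π(413) = 80;  x/ln(x) ≈ 68.57;  relative error ≈ 14.29%.

Directly count primes up to 413: π(413) = 80. The PNT approximation gives 413/ln(413) ≈ 413/6.02345 ≈ 68.57. Relative error (π(x) − x/ln(x)) / π(x) ≈ 14.29%; the approximation is known to undercount slightly (Li(x) is a better estimate).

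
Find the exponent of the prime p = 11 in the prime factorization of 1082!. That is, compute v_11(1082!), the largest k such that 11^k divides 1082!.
v_11(1082!) = 106

Legendre's formula: v_p(n!) = Σ_{k ≥ 1} ⌊n / p^k⌋. For p = 11, n = 1082, the terms are:
  ⌊1082/11^1⌋ = ⌊1082/11⌋ = 98
  ⌊1082/11^2⌋ = ⌊1082/121⌋ = 8
(the next term ⌊1082/11^3⌋ = 0, terminating the sum). Summing: v_11(1082!) = 98 + 8 = 106.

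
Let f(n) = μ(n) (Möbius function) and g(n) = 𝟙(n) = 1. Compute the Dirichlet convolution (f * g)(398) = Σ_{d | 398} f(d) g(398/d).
(μ * 𝟙)(398) = 0

Divisors of 398: [1, 2, 199, 398]. For each d | 398:
  d = 1: μ(1) · 𝟙(398/1) = 1 · 1 = 1
  d = 2: μ(2) · 𝟙(398/2) = -1 · 1 = -1
  d = 199: μ(199) · 𝟙(398/199) = -1 · 1 = -1
  d = 398: μ(398) · 𝟙(398/398) = 1 · 1 = 1
Summing: (μ * 𝟙)(398) = 1 + -1 + -1 + 1 = 0.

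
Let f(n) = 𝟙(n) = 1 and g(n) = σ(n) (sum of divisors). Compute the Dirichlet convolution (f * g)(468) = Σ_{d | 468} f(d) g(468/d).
(𝟙 * σ)(468) = 2970

Divisors of 468: [1, 2, 3, 4, 6, 9, 12, 13, 18, 26, 36, 39, 52, 78, 117, 156, 234, 468]. For each d | 468:
  d = 1: 𝟙(1) · σ(468/1) = 1 · 1274 = 1274
  d = 2: 𝟙(2) · σ(468/2) = 1 · 546 = 546
  d = 3: 𝟙(3) · σ(468/3) = 1 · 392 = 392
  d = 4: 𝟙(4) · σ(468/4) = 1 · 182 = 182
  d = 6: 𝟙(6) · σ(468/6) = 1 · 168 = 168
  d = 9: 𝟙(9) · σ(468/9) = 1 · 98 = 98
  d = 12: 𝟙(12) · σ(468/12) = 1 · 56 = 56
  d = 13: 𝟙(13) · σ(468/13) = 1 · 91 = 91
  d = 18: 𝟙(18) · σ(468/18) = 1 · 42 = 42
  d = 26: 𝟙(26) · σ(468/26) = 1 · 39 = 39
  d = 36: 𝟙(36) · σ(468/36) = 1 · 14 = 14
  d = 39: 𝟙(39) · σ(468/39) = 1 · 28 = 28
  d = 52: 𝟙(52) · σ(468/52) = 1 · 13 = 13
  d = 78: 𝟙(78) · σ(468/78) = 1 · 12 = 12
  d = 117: 𝟙(117) · σ(468/117) = 1 · 7 = 7
  d = 156: 𝟙(156) · σ(468/156) = 1 · 4 = 4
  d = 234: 𝟙(234) · σ(468/234) = 1 · 3 = 3
  d = 468: 𝟙(468) · σ(468/468) = 1 · 1 = 1
Summing: (𝟙 * σ)(468) = 1274 + 546 + 392 + 182 + 168 + 98 + 56 + 91 + 42 + 39 + 14 + 28 + 13 + 12 + 7 + 4 + 3 + 1 = 2970.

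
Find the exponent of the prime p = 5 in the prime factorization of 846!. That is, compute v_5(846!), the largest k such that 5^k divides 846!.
v_5(846!) = 209

Legendre's formula: v_p(n!) = Σ_{k ≥ 1} ⌊n / p^k⌋. For p = 5, n = 846, the terms are:
  ⌊846/5^1⌋ = ⌊846/5⌋ = 169
  ⌊846/5^2⌋ = ⌊846/25⌋ = 33
  ⌊846/5^3⌋ = ⌊846/125⌋ = 6
  ⌊846/5^4⌋ = ⌊846/625⌋ = 1
(the next term ⌊846/5^5⌋ = 0, terminating the sum). Summing: v_5(846!) = 169 + 33 + 6 + 1 = 209.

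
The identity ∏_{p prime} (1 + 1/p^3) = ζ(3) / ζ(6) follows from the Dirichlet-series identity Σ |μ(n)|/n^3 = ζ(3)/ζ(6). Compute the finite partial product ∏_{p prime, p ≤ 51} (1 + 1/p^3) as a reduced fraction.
∏ = 8015182591485824614015950466842624/6783810016842653083409665472454505

The primes p ≤ 51 are [2, 3, 5, 7, 11, 13, 17, 19, 23, 29, 31, 37, 41, 43, 47]. For each, (1 + 1/p^3) = (p^3 + 1)/p^3. Multiplying these fractions over p ∈ [2, 3, 5, 7, 11, 13, 17, 19, 23, 29, 31, 37, 41, 43, 47] gives 8015182591485824614015950466842624/6783810016842653083409665472454505. (In the limit P → ∞ this tends to ζ(3)/ζ(6).)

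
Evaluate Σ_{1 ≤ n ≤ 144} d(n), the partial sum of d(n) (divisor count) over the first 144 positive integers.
Σ_{n ≤ 144} d(n) = 746

Compute d(n) for each 1 ≤ n ≤ 144: d(1) = 1, d(2) = 2, d(3) = 2, d(4) = 3, d(5) = 2, d(6) = 4, d(7) = 2, d(8) = 4, d(9) = 3, d(10) = 4, d(11) = 2, d(12) = 6, d(13) = 2, d(14) = 4, d(15) = 4, d(16) = 5, d(17) = 2, d(18) = 6, d(19) = 2, d(20) = 6, d(21) = 4, d(22) = 4, d(23) = 2, d(24) = 8, d(25) = 3, d(26) = 4, d(27) = 4, d(28) = 6, d(29) = 2, d(30) = 8, d(31) = 2, d(32) = 6, d(33) = 4, d(34) = 4, d(35) = 4, d(36) = 9, d(37) = 2, d(38) = 4, d(39) = 4, d(40) = 8, d(41) = 2, d(42) = 8, d(43) = 2, d(44) = 6, d(45) = 6, d(46) = 4, d(47) = 2, d(48) = 10, d(49) = 3, d(50) = 6, d(51) = 4, d(52) = 6, d(53) = 2, d(54) = 8, d(55) = 4, d(56) = 8, d(57) = 4, d(58) = 4, d(59) = 2, d(60) = 12, d(61) = 2, d(62) = 4, d(63) = 6, d(64) = 7, d(65) = 4, d(66) = 8, d(67) = 2, d(68) = 6, d(69) = 4, d(70) = 8, d(71) = 2, d(72) = 12, d(73) = 2, d(74) = 4, d(75) = 6, d(76) = 6, d(77) = 4, d(78) = 8, d(79) = 2, d(80) = 10, d(81) = 5, d(82) = 4, d(83) = 2, d(84) = 12, d(85) = 4, d(86) = 4, d(87) = 4, d(88) = 8, d(89) = 2, d(90) = 12, d(91) = 4, d(92) = 6, d(93) = 4, d(94) = 4, d(95) = 4, d(96) = 12, d(97) = 2, d(98) = 6, d(99) = 6, d(100) = 9, d(101) = 2, d(102) = 8, d(103) = 2, d(104) = 8, d(105) = 8, d(106) = 4, d(107) = 2, d(108) = 12, d(109) = 2, d(110) = 8, d(111) = 4, d(112) = 10, d(113) = 2, d(114) = 8, d(115) = 4, d(116) = 6, d(117) = 6, d(118) = 4, d(119) = 4, d(120) = 16, d(121) = 3, d(122) = 4, d(123) = 4, d(124) = 6, d(125) = 4, d(126) = 12, d(127) = 2, d(128) = 8, d(129) = 4, d(130) = 8, d(131) = 2, d(132) = 12, d(133) = 4, d(134) = 4, d(135) = 8, d(136) = 8, d(137) = 2, d(138) = 8, d(139) = 2, d(140) = 12, d(141) = 4, d(142) = 4, d(143) = 4, d(144) = 15. Summing all 144 values: 746. (Dirichlet's divisor formula: Σ_{n ≤ x} d(n) = x ln(x) + (2γ − 1) x + O(√x). For x = 144, the asymptotic estimate is ≈ 737.89.)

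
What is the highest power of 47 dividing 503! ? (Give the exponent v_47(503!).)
v_47(503!) = 10

Legendre's formula: v_p(n!) = Σ_{k ≥ 1} ⌊n / p^k⌋. For p = 47, n = 503, the terms are:
  ⌊503/47^1⌋ = ⌊503/47⌋ = 10
(the next term ⌊503/47^2⌋ = 0, terminating the sum). Summing: v_47(503!) = 10 = 10.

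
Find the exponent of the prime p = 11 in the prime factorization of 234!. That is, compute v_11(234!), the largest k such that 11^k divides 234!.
v_11(234!) = 22

Legendre's formula: v_p(n!) = Σ_{k ≥ 1} ⌊n / p^k⌋. For p = 11, n = 234, the terms are:
  ⌊234/11^1⌋ = ⌊234/11⌋ = 21
  ⌊234/11^2⌋ = ⌊234/121⌋ = 1
(the next term ⌊234/11^3⌋ = 0, terminating the sum). Summing: v_11(234!) = 21 + 1 = 22.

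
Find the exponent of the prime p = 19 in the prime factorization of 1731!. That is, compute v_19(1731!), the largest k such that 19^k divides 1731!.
v_19(1731!) = 95

Legendre's formula: v_p(n!) = Σ_{k ≥ 1} ⌊n / p^k⌋. For p = 19, n = 1731, the terms are:
  ⌊1731/19^1⌋ = ⌊1731/19⌋ = 91
  ⌊1731/19^2⌋ = ⌊1731/361⌋ = 4
(the next term ⌊1731/19^3⌋ = 0, terminating the sum). Summing: v_19(1731!) = 91 + 4 = 95.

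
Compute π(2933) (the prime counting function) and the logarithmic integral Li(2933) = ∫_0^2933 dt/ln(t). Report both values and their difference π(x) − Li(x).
π(2933) = 423;  Li(2933) ≈ 434.38;  π(x) − Li(x) ≈ -11.38.

Direct count of primes ≤ 2933 gives π(2933) = 423. Numerical evaluation of the logarithmic integral gives Li(2933) ≈ 434.38. The difference π(x) − Li(x) ≈ -11.38 is typically negative for small/moderate x (Li(x) overestimates), though Littlewood's theorem shows this sign changes infinitely often.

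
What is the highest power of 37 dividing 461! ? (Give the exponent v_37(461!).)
v_37(461!) = 12

Legendre's formula: v_p(n!) = Σ_{k ≥ 1} ⌊n / p^k⌋. For p = 37, n = 461, the terms are:
  ⌊461/37^1⌋ = ⌊461/37⌋ = 12
(the next term ⌊461/37^2⌋ = 0, terminating the sum). Summing: v_37(461!) = 12 = 12.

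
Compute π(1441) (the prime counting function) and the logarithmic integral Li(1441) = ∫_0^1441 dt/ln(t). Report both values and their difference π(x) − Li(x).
π(1441) = 228;  Li(1441) ≈ 239.72;  π(x) − Li(x) ≈ -11.72.

Direct count of primes ≤ 1441 gives π(1441) = 228. Numerical evaluation of the logarithmic integral gives Li(1441) ≈ 239.72. The difference π(x) − Li(x) ≈ -11.72 is typically negative for small/moderate x (Li(x) overestimates), though Littlewood's theorem shows this sign changes infinitely often.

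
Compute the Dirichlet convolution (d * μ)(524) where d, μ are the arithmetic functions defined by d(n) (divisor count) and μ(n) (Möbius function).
(d * μ)(524) = 1

Divisors of 524: [1, 2, 4, 131, 262, 524]. For each d | 524:
  d = 1: d(1) · μ(524/1) = 1 · 0 = 0
  d = 2: d(2) · μ(524/2) = 2 · 1 = 2
  d = 4: d(4) · μ(524/4) = 3 · -1 = -3
  d = 131: d(131) · μ(524/131) = 2 · 0 = 0
  d = 262: d(262) · μ(524/262) = 4 · -1 = -4
  d = 524: d(524) · μ(524/524) = 6 · 1 = 6
Summing: (d * μ)(524) = 0 + 2 + -3 + 0 + -4 + 6 = 1.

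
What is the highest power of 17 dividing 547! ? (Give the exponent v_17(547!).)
v_17(547!) = 33

Legendre's formula: v_p(n!) = Σ_{k ≥ 1} ⌊n / p^k⌋. For p = 17, n = 547, the terms are:
  ⌊547/17^1⌋ = ⌊547/17⌋ = 32
  ⌊547/17^2⌋ = ⌊547/289⌋ = 1
(the next term ⌊547/17^3⌋ = 0, terminating the sum). Summing: v_17(547!) = 32 + 1 = 33.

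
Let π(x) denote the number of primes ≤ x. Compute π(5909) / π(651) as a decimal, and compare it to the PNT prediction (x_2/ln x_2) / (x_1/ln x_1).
π(5909)/π(651) = 777/118 ≈ 6.5847;  PNT prediction ≈ 6.7714.

π(651) = 118 and π(5909) = 777, so π(5909)/π(651) ≈ 6.5847. The PNT-predicted ratio is (5909/ln(5909)) / (651/ln(651)) ≈ 6.7714. The two agree to within a few percent, as expected.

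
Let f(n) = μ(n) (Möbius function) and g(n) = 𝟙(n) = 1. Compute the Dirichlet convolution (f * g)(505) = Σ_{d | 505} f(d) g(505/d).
(μ * 𝟙)(505) = 0

Divisors of 505: [1, 5, 101, 505]. For each d | 505:
  d = 1: μ(1) · 𝟙(505/1) = 1 · 1 = 1
  d = 5: μ(5) · 𝟙(505/5) = -1 · 1 = -1
  d = 101: μ(101) · 𝟙(505/101) = -1 · 1 = -1
  d = 505: μ(505) · 𝟙(505/505) = 1 · 1 = 1
Summing: (μ * 𝟙)(505) = 1 + -1 + -1 + 1 = 0.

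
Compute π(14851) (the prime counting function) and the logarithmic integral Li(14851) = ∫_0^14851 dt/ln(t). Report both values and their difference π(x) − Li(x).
π(14851) = 1740;  Li(14851) ≈ 1761.12;  π(x) − Li(x) ≈ -21.12.

Direct count of primes ≤ 14851 gives π(14851) = 1740. Numerical evaluation of the logarithmic integral gives Li(14851) ≈ 1761.12. The difference π(x) − Li(x) ≈ -21.12 is typically negative for small/moderate x (Li(x) overestimates), though Littlewood's theorem shows this sign changes infinitely often.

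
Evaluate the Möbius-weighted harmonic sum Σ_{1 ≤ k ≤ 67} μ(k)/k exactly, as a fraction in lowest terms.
Σ μ(k)/k = 1690811146852662245882/1309720258513377842646515

Values of μ(k) for 1 ≤ k ≤ 67: μ(1) = 1, μ(2) = -1, μ(3) = -1, μ(5) = -1, μ(6) = 1, μ(7) = -1, μ(10) = 1, μ(11) = -1, μ(13) = -1, μ(14) = 1, μ(15) = 1, μ(17) = -1, μ(19) = -1, μ(21) = 1, μ(22) = 1, μ(23) = -1, μ(26) = 1, μ(29) = -1, μ(30) = -1, μ(31) = -1, μ(33) = 1, μ(34) = 1, μ(35) = 1, μ(37) = -1, μ(38) = 1, μ(39) = 1, μ(41) = -1, μ(42) = -1, μ(43) = -1, μ(46) = 1, μ(47) = -1, μ(51) = 1, μ(53) = -1, μ(55) = 1, μ(57) = 1, μ(58) = 1, μ(59) = -1, μ(61) = -1, μ(62) = 1, μ(65) = 1, μ(66) = -1, μ(67) = -1, with μ = 0 on non-squarefree integers. Summing μ(k)/k for k where μ(k) ≠ 0 gives 1690811146852662245882/1309720258513377842646515 ≈ 0.0013. (PNT ⟺ this sum → 0 as n → ∞.)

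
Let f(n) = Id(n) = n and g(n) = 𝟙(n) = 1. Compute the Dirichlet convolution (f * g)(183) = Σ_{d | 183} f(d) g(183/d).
(Id * 𝟙)(183) = 248

Divisors of 183: [1, 3, 61, 183]. For each d | 183:
  d = 1: Id(1) · 𝟙(183/1) = 1 · 1 = 1
  d = 3: Id(3) · 𝟙(183/3) = 3 · 1 = 3
  d = 61: Id(61) · 𝟙(183/61) = 61 · 1 = 61
  d = 183: Id(183) · 𝟙(183/183) = 183 · 1 = 183
Summing: (Id * 𝟙)(183) = 1 + 3 + 61 + 183 = 248.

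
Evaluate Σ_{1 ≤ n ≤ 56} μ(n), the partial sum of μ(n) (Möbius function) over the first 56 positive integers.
Σ_{n ≤ 56} μ(n) = -2

Compute μ(n) for each 1 ≤ n ≤ 56: μ(1) = 1, μ(2) = -1, μ(3) = -1, μ(4) = 0, μ(5) = -1, μ(6) = 1, μ(7) = -1, μ(8) = 0, μ(9) = 0, μ(10) = 1, μ(11) = -1, μ(12) = 0, μ(13) = -1, μ(14) = 1, μ(15) = 1, μ(16) = 0, μ(17) = -1, μ(18) = 0, μ(19) = -1, μ(20) = 0, μ(21) = 1, μ(22) = 1, μ(23) = -1, μ(24) = 0, μ(25) = 0, μ(26) = 1, μ(27) = 0, μ(28) = 0, μ(29) = -1, μ(30) = -1, μ(31) = -1, μ(32) = 0, μ(33) = 1, μ(34) = 1, μ(35) = 1, μ(36) = 0, μ(37) = -1, μ(38) = 1, μ(39) = 1, μ(40) = 0, μ(41) = -1, μ(42) = -1, μ(43) = -1, μ(44) = 0, μ(45) = 0, μ(46) = 1, μ(47) = -1, μ(48) = 0, μ(49) = 0, μ(50) = 0, μ(51) = 1, μ(52) = 0, μ(53) = -1, μ(54) = 0, μ(55) = 1, μ(56) = 0. Summing all 56 values: -2. (Mertens function M(x) = Σ_{n ≤ x} μ(n); on average M(x) should be small (PNT ⟺ M(x) = o(x)).)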